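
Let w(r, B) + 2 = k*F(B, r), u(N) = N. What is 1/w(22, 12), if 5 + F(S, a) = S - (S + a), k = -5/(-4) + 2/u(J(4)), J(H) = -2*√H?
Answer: -4/89 ≈ -0.044944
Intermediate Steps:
k = ¾ (k = -5/(-4) + 2/((-2*√4)) = -5*(-¼) + 2/((-2*2)) = 5/4 + 2/(-4) = 5/4 + 2*(-¼) = 5/4 - ½ = ¾ ≈ 0.75000)
F(S, a) = -5 - a (F(S, a) = -5 + (S - (S + a)) = -5 + (S + (-S - a)) = -5 - a)
w(r, B) = -23/4 - 3*r/4 (w(r, B) = -2 + 3*(-5 - r)/4 = -2 + (-15/4 - 3*r/4) = -23/4 - 3*r/4)
1/w(22, 12) = 1/(-23/4 - ¾*22) = 1/(-23/4 - 33/2) = 1/(-89/4) = -4/89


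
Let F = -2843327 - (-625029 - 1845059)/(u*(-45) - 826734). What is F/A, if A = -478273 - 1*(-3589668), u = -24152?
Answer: -369781971287/404646253935 ≈ -0.91384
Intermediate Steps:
F = -369781971287/130053 (F = -2843327 - (-625029 - 1845059)/(-24152*(-45) - 826734) = -2843327 - (-2470088)/(1086840 - 826734) = -2843327 - (-2470088)/260106 = -2843327 - 1*(-1235044/130053) = -2843327 + 1235044/130053 = -369781971287/130053 ≈ -2.8433e+6)
A = 3111395 (A = -478273 + 3589668 = 3111395)
F/A = -369781971287/130053/3111395 = -369781971287/130053*1/3111395 = -369781971287/404646253935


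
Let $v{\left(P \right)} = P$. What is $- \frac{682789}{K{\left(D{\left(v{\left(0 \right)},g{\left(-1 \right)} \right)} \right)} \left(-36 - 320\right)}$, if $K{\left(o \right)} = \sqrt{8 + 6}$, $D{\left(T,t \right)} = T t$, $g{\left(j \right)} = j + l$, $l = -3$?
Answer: $\frac{682789 \sqrt{14}}{4984} \approx 512.59$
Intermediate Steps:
$g{\left(j \right)} = -3 + j$ ($g{\left(j \right)} = j - 3 = -3 + j$)
$K{\left(o \right)} = \sqrt{14}$
$- \frac{682789}{K{\left(D{\left(v{\left(0 \right)},g{\left(-1 \right)} \right)} \right)} \left(-36 - 320\right)} = - \frac{682789}{\sqrt{14} \left(-36 - 320\right)} = - \frac{682789}{\sqrt{14} \left(-356\right)} = - \frac{682789}{\left(-356\right) \sqrt{14}} = - 682789 \left(- \frac{\sqrt{14}}{4984}\right) = \frac{682789 \sqrt{14}}{4984}$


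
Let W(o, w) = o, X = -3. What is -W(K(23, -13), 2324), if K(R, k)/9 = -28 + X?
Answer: 279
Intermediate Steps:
K(R, k) = -279 (K(R, k) = 9*(-28 - 3) = 9*(-31) = -279)
-W(K(23, -13), 2324) = -1*(-279) = 279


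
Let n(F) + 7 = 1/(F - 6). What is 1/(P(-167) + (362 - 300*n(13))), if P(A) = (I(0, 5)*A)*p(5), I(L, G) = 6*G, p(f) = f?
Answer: -7/158416 ≈ -4.4187e-5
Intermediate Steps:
n(F) = -7 + 1/(-6 + F) (n(F) = -7 + 1/(F - 6) = -7 + 1/(-6 + F))
P(A) = 150*A (P(A) = ((6*5)*A)*5 = (30*A)*5 = 150*A)
1/(P(-167) + (362 - 300*n(13))) = 1/(150*(-167) + (362 - 300*(43 - 7*13)/(-6 + 13))) = 1/(-25050 + (362 - 300*(43 - 91)/7)) = 1/(-25050 + (362 - 300*(-48)/7)) = 1/(-25050 + (362 - 300*(-48/7))) = 1/(-25050 + (362 + 14400/7)) = 1/(-25050 + 16934/7) = 1/(-158416/7) = -7/158416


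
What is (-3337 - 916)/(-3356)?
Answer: 4253/3356 ≈ 1.2673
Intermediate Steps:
(-3337 - 916)/(-3356) = -4253*(-1/3356) = 4253/3356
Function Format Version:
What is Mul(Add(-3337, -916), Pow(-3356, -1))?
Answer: Rational(4253, 3356) ≈ 1.2673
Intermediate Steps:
Mul(Add(-3337, -916), Pow(-3356, -1)) = Mul(-4253, Rational(-1, 3356)) = Rational(4253, 3356)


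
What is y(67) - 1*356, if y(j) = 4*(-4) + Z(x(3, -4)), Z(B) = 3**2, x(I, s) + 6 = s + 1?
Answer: -363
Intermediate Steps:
x(I, s) = -5 + s (x(I, s) = -6 + (s + 1) = -6 + (1 + s) = -5 + s)
Z(B) = 9
y(j) = -7 (y(j) = 4*(-4) + 9 = -16 + 9 = -7)
y(67) - 1*356 = -7 - 1*356 = -7 - 356 = -363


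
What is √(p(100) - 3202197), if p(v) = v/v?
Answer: 2*I*√800549 ≈ 1789.5*I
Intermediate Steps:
p(v) = 1
√(p(100) - 3202197) = √(1 - 3202197) = √(-3202196) = 2*I*√800549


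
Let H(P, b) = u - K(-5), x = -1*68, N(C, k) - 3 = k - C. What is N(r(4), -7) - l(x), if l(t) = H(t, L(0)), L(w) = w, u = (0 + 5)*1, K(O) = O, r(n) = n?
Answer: -18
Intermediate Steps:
u = 5 (u = 5*1 = 5)
N(C, k) = 3 + k - C (N(C, k) = 3 + (k - C) = 3 + k - C)
x = -68
H(P, b) = 10 (H(P, b) = 5 - 1*(-5) = 5 + 5 = 10)
l(t) = 10
N(r(4), -7) - l(x) = (3 - 7 - 1*4) - 1*10 = (3 - 7 - 4) - 10 = -8 - 10 = -18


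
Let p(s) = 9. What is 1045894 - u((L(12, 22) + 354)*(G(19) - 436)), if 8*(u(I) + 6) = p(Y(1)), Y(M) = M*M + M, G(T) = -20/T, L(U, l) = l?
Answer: 8367191/8 ≈ 1.0459e+6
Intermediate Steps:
Y(M) = M + M² (Y(M) = M² + M = M + M²)
u(I) = -39/8 (u(I) = -6 + (⅛)*9 = -6 + 9/8 = -39/8)
1045894 - u((L(12, 22) + 354)*(G(19) - 436)) = 1045894 - 1*(-39/8) = 1045894 + 39/8 = 8367191/8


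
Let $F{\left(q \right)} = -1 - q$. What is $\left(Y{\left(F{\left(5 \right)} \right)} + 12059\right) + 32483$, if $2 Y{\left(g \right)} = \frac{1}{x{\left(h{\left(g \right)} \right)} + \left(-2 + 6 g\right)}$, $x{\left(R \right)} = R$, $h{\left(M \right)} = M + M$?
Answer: $\frac{4454199}{100} \approx 44542.0$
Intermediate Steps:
$h{\left(M \right)} = 2 M$
$Y{\left(g \right)} = \frac{1}{2 \left(-2 + 8 g\right)}$ ($Y{\left(g \right)} = \frac{1}{2 \left(2 g + \left(-2 + 6 g\right)\right)} = \frac{1}{2 \left(-2 + 8 g\right)}$)
$\left(Y{\left(F{\left(5 \right)} \right)} + 12059\right) + 32483 = \left(\frac{1}{4 \left(-1 + 4 \left(-1 - 5\right)\right)} + 12059\right) + 32483 = \left(\frac{1}{4 \left(-1 + 4 \left(-6\right)\right)} + 12059\right) + 32483 = \left(\frac{1}{4 \left(-1 - 24\right)} + 12059\right) + 32483 = \left(\frac{1}{4 \left(-25\right)} + 12059\right) + 32483 = \left(\frac{1}{4} \left(- \frac{1}{25}\right) + 12059\right) + 32483 = \left(- \frac{1}{100} + 12059\right) + 32483 = \frac{1205899}{100} + 32483 = \frac{4454199}{100}$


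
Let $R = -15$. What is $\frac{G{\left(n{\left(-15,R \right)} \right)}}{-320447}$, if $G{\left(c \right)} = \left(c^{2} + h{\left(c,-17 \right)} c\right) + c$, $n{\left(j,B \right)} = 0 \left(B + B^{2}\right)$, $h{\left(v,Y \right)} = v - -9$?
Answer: $0$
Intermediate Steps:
$h{\left(v,Y \right)} = 9 + v$ ($h{\left(v,Y \right)} = v + 9 = 9 + v$)
$n{\left(j,B \right)} = 0$
$G{\left(c \right)} = c + c^{2} + c \left(9 + c\right)$ ($G{\left(c \right)} = \left(c^{2} + \left(9 + c\right) c\right) + c = \left(c^{2} + c \left(9 + c\right)\right) + c = c + c^{2} + c \left(9 + c\right)$)
$\frac{G{\left(n{\left(-15,R \right)} \right)}}{-320447} = \frac{2 \cdot 0 \left(5 + 0\right)}{-320447} = 2 \cdot 0 \cdot 5 \left(- \frac{1}{320447}\right) = 0 \left(- \frac{1}{320447}\right) = 0$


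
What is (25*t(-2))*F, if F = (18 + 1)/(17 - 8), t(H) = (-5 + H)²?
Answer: 23275/9 ≈ 2586.1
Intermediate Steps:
F = 19/9 ≈ 2.1111
(25*t(-2))*F = (25*(-5 - 2)²)*(19/9) = (25*(-7)²)*(19/9) = (25*49)*(19/9) = 1225*(19/9) = 23275/9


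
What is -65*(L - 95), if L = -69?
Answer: 10660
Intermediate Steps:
-65*(L - 95) = -65*(-69 - 95) = -65*(-164) = 10660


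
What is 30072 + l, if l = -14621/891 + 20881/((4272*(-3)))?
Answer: 38131984925/1268784 ≈ 30054.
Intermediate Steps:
l = -22887523/1268784 (l = -14621*1/891 + 20881/(-12816) = -14621/891 + 20881*(-1/12816) = -14621/891 - 20881/12816 = -22887523/1268784 ≈ -18.039)
30072 + l = 30072 - 22887523/1268784 = 38131984925/1268784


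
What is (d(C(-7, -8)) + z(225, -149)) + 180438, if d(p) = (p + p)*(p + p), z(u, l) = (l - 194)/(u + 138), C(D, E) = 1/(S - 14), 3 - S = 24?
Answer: 80235848927/444675 ≈ 1.8044e+5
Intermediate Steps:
S = -21 (S = 3 - 1*24 = 3 - 24 = -21)
C(D, E) = -1/35 (C(D, E) = 1/(-21 - 14) = 1/(-35) = -1/35)
z(u, l) = (-194 + l)/(138 + u)
d(p) = 4*p² (d(p) = (2*p)*(2*p) = 4*p²)
(d(C(-7, -8)) + z(225, -149)) + 180438 = (4*(-1/35)² + (-194 - 149)/(138 + 225)) + 180438 = (4*(1/1225) - 343/363) + 180438 = (4/1225 + (1/363)*(-343)) + 180438 = (4/1225 - 343/363) + 180438 = -418723/444675 + 180438 = 80235848927/444675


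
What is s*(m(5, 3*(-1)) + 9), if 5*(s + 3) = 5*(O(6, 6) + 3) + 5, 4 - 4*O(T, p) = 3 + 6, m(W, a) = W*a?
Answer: 3/2 ≈ 1.5000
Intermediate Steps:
O(T, p) = -5/4 (O(T, p) = 1 - (3 + 6)/4 = 1 - ¼*9 = 1 - 9/4 = -5/4)
s = -¼ (s = -3 + (5*(-5/4 + 3) + 5)/5 = -3 + (5*(7/4) + 5)/5 = -3 + (35/4 + 5)/5 = -3 + (⅕)*(55/4) = -3 + 11/4 = -¼ ≈ -0.25000)
s*(m(5, 3*(-1)) + 9) = -(5*(3*(-1)) + 9)/4 = -(5*(-3) + 9)/4 = -(-15 + 9)/4 = -¼*(-6) = 3/2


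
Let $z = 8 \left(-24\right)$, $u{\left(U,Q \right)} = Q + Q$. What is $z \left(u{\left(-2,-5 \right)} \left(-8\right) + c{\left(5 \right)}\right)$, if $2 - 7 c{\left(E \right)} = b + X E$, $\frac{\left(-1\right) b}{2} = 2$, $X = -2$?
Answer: $- \frac{110592}{7} \approx -15799.0$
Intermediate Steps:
$b = -4$ ($b = \left(-2\right) 2 = -4$)
$u{\left(U,Q \right)} = 2 Q$
$c{\left(E \right)} = \frac{6}{7} + \frac{2 E}{7}$ ($c{\left(E \right)} = \frac{2}{7} - \frac{-4 - 2 E}{7} = \frac{2}{7} + \left(\frac{4}{7} + \frac{2 E}{7}\right) = \frac{6}{7} + \frac{2 E}{7}$)
$z = -192$
$z \left(u{\left(-2,-5 \right)} \left(-8\right) + c{\left(5 \right)}\right) = - 192 \left(2 \left(-5\right) \left(-8\right) + \left(\frac{6}{7} + \frac{2}{7} \cdot 5\right)\right) = - 192 \left(\left(-10\right) \left(-8\right) + \left(\frac{6}{7} + \frac{10}{7}\right)\right) = - 192 \left(80 + \frac{16}{7}\right) = \left(-192\right) \frac{576}{7} = - \frac{110592}{7}$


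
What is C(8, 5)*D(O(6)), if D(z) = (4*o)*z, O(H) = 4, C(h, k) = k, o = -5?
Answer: -400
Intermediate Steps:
D(z) = -20*z (D(z) = (4*(-5))*z = -20*z)
C(8, 5)*D(O(6)) = 5*(-20*4) = 5*(-80) = -400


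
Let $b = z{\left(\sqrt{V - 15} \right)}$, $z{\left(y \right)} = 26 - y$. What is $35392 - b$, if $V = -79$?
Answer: $35366 + i \sqrt{94} \approx 35366.0 + 9.6954 i$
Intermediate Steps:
$b = 26 - i \sqrt{94}$ ($b = 26 - \sqrt{-79 - 15} = 26 - \sqrt{-94} = 26 - i \sqrt{94} \approx 26.0 - 9.6954 i$)
$35392 - b = 35392 - \left(26 - i \sqrt{94}\right) = 35366 + i \sqrt{94}$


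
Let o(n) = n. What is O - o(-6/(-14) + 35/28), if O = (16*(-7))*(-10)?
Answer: 31313/28 ≈ 1118.3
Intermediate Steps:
O = 1120 (O = -112*(-10) = 1120)
O - o(-6/(-14) + 35/28) = 1120 - (-6/(-14) + 35/28) = 1120 - (-6*(-1/14) + 35*(1/28)) = 1120 - (3/7 + 5/4) = 1120 - 1*47/28 = 1120 - 47/28 = 31313/28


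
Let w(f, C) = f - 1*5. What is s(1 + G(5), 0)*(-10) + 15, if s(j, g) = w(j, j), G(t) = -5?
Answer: 105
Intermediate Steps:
w(f, C) = -5 + f (w(f, C) = f - 5 = -5 + f)
s(j, g) = -5 + j
s(1 + G(5), 0)*(-10) + 15 = (-5 + (1 - 5))*(-10) + 15 = (-5 - 4)*(-10) + 15 = -9*(-10) + 15 = 90 + 15 = 105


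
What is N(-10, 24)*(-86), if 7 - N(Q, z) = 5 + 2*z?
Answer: 3956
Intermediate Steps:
N(Q, z) = 2 - 2*z (N(Q, z) = 7 - (5 + 2*z) = 7 + (-5 - 2*z) = 2 - 2*z)
N(-10, 24)*(-86) = (2 - 2*24)*(-86) = (2 - 48)*(-86) = -46*(-86) = 3956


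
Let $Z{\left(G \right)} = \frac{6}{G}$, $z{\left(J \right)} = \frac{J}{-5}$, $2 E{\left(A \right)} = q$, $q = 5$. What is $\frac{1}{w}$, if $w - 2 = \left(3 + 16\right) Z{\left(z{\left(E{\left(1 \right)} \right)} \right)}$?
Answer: $- \frac{1}{226} \approx -0.0044248$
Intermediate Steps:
$E{\left(A \right)} = \frac{5}{2}$ ($E{\left(A \right)} = \frac{1}{2} \cdot 5 = \frac{5}{2}$)
$z{\left(J \right)} = - \frac{J}{5}$ ($z{\left(J \right)} = J \left(- \frac{1}{5}\right) = - \frac{J}{5}$)
$w = -226$ ($w = 2 + \left(3 + 16\right) \frac{6}{\left(- \frac{1}{5}\right) \frac{5}{2}} = 2 + 19 \frac{6}{- \frac{1}{2}} = 2 + 19 \cdot 6 \left(-2\right) = 2 + 19 \left(-12\right) = 2 - 228 = -226$)
$\frac{1}{w} = \frac{1}{-226} = - \frac{1}{226}$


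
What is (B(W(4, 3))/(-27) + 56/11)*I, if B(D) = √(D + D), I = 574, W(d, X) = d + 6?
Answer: 32144/11 - 1148*√5/27 ≈ 2827.1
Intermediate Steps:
W(d, X) = 6 + d
B(D) = √2*√D (B(D) = √(2*D) = √2*√D)
(B(W(4, 3))/(-27) + 56/11)*I = ((√2*√(6 + 4))/(-27) + 56/11)*574 = ((√2*√10)*(-1/27) + 56*(1/11))*574 = ((2*√5)*(-1/27) + 56/11)*574 = (-2*√5/27 + 56/11)*574 = (56/11 - 2*√5/27)*574 = 32144/11 - 1148*√5/27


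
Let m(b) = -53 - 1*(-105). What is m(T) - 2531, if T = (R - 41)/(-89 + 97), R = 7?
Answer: -2479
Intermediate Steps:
T = -17/4 (T = (7 - 41)/(-89 + 97) = -34/8 = -34*⅛ = -17/4 ≈ -4.2500)
m(b) = 52 (m(b) = -53 + 105 = 52)
m(T) - 2531 = 52 - 2531 = -2479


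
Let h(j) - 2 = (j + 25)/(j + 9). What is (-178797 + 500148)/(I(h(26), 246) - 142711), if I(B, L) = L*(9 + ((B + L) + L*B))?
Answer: 11247285/4552867 ≈ 2.4704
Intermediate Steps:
h(j) = 2 + (25 + j)/(9 + j) (h(j) = 2 + (j + 25)/(j + 9) = 2 + (25 + j)/(9 + j))
I(B, L) = L*(9 + B + L + B*L) (I(B, L) = L*(9 + ((B + L) + B*L)) = L*(9 + (B + L + B*L)) = L*(9 + B + L + B*L))
(-178797 + 500148)/(I(h(26), 246) - 142711) = (-178797 + 500148)/(246*(9 + (43 + 3*26)/(9 + 26) + 246 + ((43 + 3*26)/(9 + 26))*246) - 142711) = 321351/(246*(9 + (43 + 78)/35 + 246 + ((43 + 78)/35)*246) - 142711) = 321351/(246*(9 + (1/35)*121 + 246 + ((1/35)*121)*246) - 142711) = 321351/(246*(9 + 121/35 + 246 + (121/35)*246) - 142711) = 321351/(246*(9 + 121/35 + 246 + 29766/35) - 142711) = 321351/(246*(38812/35) - 142711) = 321351/(9547752/35 - 142711) = 321351/(4552867/35) = 321351*(35/4552867) = 11247285/4552867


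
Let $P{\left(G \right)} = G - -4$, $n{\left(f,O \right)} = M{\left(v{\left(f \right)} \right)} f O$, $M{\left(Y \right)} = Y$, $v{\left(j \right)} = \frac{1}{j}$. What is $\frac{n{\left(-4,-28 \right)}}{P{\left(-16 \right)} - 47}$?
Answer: $\frac{28}{59} \approx 0.47458$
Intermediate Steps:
$n{\left(f,O \right)} = O$ ($n{\left(f,O \right)} = \frac{f}{f} O = 1 O = O$)
$P{\left(G \right)} = 4 + G$ ($P{\left(G \right)} = G + 4 = 4 + G$)
$\frac{n{\left(-4,-28 \right)}}{P{\left(-16 \right)} - 47} = - \frac{28}{\left(4 - 16\right) - 47} = - \frac{28}{-12 - 47} = - \frac{28}{-59} = \left(-28\right) \left(- \frac{1}{59}\right) = \frac{28}{59}$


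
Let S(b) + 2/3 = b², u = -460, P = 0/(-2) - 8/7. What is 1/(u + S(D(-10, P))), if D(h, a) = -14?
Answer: -3/794 ≈ -0.0037783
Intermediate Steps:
P = -8/7 (P = 0*(-½) - 8*⅐ = 0 - 8/7 = -8/7 ≈ -1.1429)
S(b) = -⅔ + b²
1/(u + S(D(-10, P))) = 1/(-460 + (-⅔ + (-14)²)) = 1/(-460 + (-⅔ + 196)) = 1/(-460 + 586/3) = 1/(-794/3) = -3/794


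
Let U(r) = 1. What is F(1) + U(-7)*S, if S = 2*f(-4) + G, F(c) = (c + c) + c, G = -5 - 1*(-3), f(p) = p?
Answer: -7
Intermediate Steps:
G = -2 (G = -5 + 3 = -2)
F(c) = 3*c (F(c) = 2*c + c = 3*c)
S = -10 (S = 2*(-4) - 2 = -8 - 2 = -10)
F(1) + U(-7)*S = 3*1 + 1*(-10) = 3 - 10 = -7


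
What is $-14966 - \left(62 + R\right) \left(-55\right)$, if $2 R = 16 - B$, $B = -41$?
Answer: $- \frac{19977}{2} \approx -9988.5$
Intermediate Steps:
$R = \frac{57}{2}$ ($R = \frac{16 - -41}{2} = \frac{16 + 41}{2} = \frac{1}{2} \cdot 57 = \frac{57}{2} \approx 28.5$)
$-14966 - \left(62 + R\right) \left(-55\right) = -14966 - \left(62 + \frac{57}{2}\right) \left(-55\right) = -14966 - \frac{181}{2} \left(-55\right) = -14966 - - \frac{9955}{2} = -14966 + \frac{9955}{2} = - \frac{19977}{2}$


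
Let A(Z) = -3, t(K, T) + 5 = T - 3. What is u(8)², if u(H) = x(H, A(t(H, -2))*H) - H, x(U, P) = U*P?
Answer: 40000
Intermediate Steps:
t(K, T) = -8 + T (t(K, T) = -5 + (T - 3) = -5 + (-3 + T) = -8 + T)
x(U, P) = P*U
u(H) = -H - 3*H² (u(H) = (-3*H)*H - H = -3*H² - H = -H - 3*H²)
u(8)² = (8*(-1 - 3*8))² = (8*(-1 - 24))² = (8*(-25))² = (-200)² = 40000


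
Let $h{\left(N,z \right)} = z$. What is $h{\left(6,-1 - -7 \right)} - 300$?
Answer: $-294$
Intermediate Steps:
$h{\left(6,-1 - -7 \right)} - 300 = \left(-1 - -7\right) - 300 = \left(-1 + 7\right) - 300 = 6 - 300 = -294$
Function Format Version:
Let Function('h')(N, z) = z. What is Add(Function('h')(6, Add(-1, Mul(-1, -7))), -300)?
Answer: -294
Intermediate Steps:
Add(Function('h')(6, Add(-1, Mul(-1, -7))), -300) = Add(Add(-1, Mul(-1, -7)), -300) = Add(Add(-1, 7), -300) = Add(6, -300) = -294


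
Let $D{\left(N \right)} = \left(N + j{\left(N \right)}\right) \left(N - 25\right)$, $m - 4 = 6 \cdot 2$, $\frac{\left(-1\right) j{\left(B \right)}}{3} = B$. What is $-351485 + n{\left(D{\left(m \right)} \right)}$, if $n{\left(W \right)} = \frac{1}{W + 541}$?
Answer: $- \frac{291381064}{829} \approx -3.5149 \cdot 10^{5}$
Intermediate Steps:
$j{\left(B \right)} = - 3 B$
$m = 16$ ($m = 4 + 6 \cdot 2 = 4 + 12 = 16$)
$D{\left(N \right)} = - 2 N \left(-25 + N\right)$ ($D{\left(N \right)} = \left(N - 3 N\right) \left(N - 25\right) = - 2 N \left(-25 + N\right)$)
$n{\left(W \right)} = \frac{1}{541 + W}$
$-351485 + n{\left(D{\left(m \right)} \right)} = -351485 + \frac{1}{541 + 2 \cdot 16 \left(25 - 16\right)} = -351485 + \frac{1}{541 + 2 \cdot 16 \cdot 9} = -351485 + \frac{1}{541 + 288} = -351485 + \frac{1}{829} = - \frac{291381064}{829}$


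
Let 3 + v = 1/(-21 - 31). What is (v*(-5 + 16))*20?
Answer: -8635/13 ≈ -664.23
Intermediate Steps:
v = -157/52 (v = -3 + 1/(-21 - 31) = -3 + 1/(-52) = -3 - 1/52 = -157/52 ≈ -3.0192)
(v*(-5 + 16))*20 = -157*(-5 + 16)/52*20 = -157/52*11*20 = -1727/52*20 = -8635/13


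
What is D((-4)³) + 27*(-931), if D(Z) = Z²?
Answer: -21041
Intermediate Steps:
D((-4)³) + 27*(-931) = ((-4)³)² + 27*(-931) = (-64)² - 25137 = 4096 - 25137 = -21041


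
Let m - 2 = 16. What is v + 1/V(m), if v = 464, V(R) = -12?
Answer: 5567/12 ≈ 463.92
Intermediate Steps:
m = 18 (m = 2 + 16 = 18)
v + 1/V(m) = 464 + 1/(-12) = 464 - 1/12 = 5567/12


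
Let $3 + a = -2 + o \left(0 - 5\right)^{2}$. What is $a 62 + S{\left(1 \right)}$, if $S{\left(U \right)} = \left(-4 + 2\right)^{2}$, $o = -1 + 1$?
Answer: $-306$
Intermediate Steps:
$o = 0$
$S{\left(U \right)} = 4$ ($S{\left(U \right)} = \left(-2\right)^{2} = 4$)
$a = -5$ ($a = -3 - \left(2 + 0 \left(0 - 5\right)^{2}\right) = -3 - \left(2 + 0 \left(-5\right)^{2}\right) = -3 + \left(-2 + 0 \cdot 25\right) = -3 + \left(-2 + 0\right) = -3 - 2 = -5$)
$a 62 + S{\left(1 \right)} = \left(-5\right) 62 + 4 = -310 + 4 = -306$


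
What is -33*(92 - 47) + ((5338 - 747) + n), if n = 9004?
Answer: 12110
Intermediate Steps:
-33*(92 - 47) + ((5338 - 747) + n) = -33*(92 - 47) + ((5338 - 747) + 9004) = -33*45 + (4591 + 9004) = -1485 + 13595 = 12110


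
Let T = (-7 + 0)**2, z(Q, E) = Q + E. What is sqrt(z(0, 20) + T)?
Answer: sqrt(69) ≈ 8.3066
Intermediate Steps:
z(Q, E) = E + Q
T = 49 (T = (-7)**2 = 49)
sqrt(z(0, 20) + T) = sqrt((20 + 0) + 49) = sqrt(20 + 49) = sqrt(69)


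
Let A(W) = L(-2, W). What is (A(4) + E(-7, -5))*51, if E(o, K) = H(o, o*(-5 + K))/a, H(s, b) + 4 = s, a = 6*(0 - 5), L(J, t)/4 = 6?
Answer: 12427/10 ≈ 1242.7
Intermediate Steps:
L(J, t) = 24 (L(J, t) = 4*6 = 24)
A(W) = 24
a = -30 (a = 6*(-5) = -30)
H(s, b) = -4 + s
E(o, K) = 2/15 - o/30 (E(o, K) = (-4 + o)/(-30) = (-4 + o)*(-1/30) = 2/15 - o/30)
(A(4) + E(-7, -5))*51 = (24 + (2/15 - 1/30*(-7)))*51 = (24 + (2/15 + 7/30))*51 = (24 + 11/30)*51 = (731/30)*51 = 12427/10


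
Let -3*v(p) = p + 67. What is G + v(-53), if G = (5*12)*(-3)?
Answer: -554/3 ≈ -184.67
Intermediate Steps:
G = -180 (G = 60*(-3) = -180)
v(p) = -67/3 - p/3 (v(p) = -(p + 67)/3 = -(67 + p)/3 = -67/3 - p/3)
G + v(-53) = -180 + (-67/3 - 1/3*(-53)) = -180 + (-67/3 + 53/3) = -180 - 14/3 = -554/3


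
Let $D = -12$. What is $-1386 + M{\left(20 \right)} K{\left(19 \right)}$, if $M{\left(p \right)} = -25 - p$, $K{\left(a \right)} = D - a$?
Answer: $9$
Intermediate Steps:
$K{\left(a \right)} = -12 - a$
$-1386 + M{\left(20 \right)} K{\left(19 \right)} = -1386 + \left(-25 - 20\right) \left(-12 - 19\right) = -1386 - -1395 = -1386 + 1395 = 9$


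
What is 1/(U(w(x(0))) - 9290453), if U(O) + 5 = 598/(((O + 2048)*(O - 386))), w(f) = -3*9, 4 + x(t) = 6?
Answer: -834673/7754494450832 ≈ -1.0764e-7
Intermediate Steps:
x(t) = 2 (x(t) = -4 + 6 = 2)
w(f) = -27
U(O) = -5 + 598/((-386 + O)*(2048 + O)) (U(O) = -5 + 598/(((O + 2048)*(O - 386))) = -5 + 598/(((2048 + O)*(-386 + O))) = -5 + 598/(((-386 + O)*(2048 + O))) = -5 + 598*(1/((-386 + O)*(2048 + O))) = -5 + 598/((-386 + O)*(2048 + O)))
1/(U(w(x(0))) - 9290453) = 1/((3953238 - 8310*(-27) - 5*(-27)²)/(-790528 + (-27)² + 1662*(-27)) - 9290453) = 1/((3953238 + 224370 - 5*729)/(-790528 + 729 - 44874) - 9290453) = 1/((3953238 + 224370 - 3645)/(-834673) - 9290453) = 1/(-1/834673*4173963 - 9290453) = 1/(-4173963/834673 - 9290453) = 1/(-7754494450832/834673) = -834673/7754494450832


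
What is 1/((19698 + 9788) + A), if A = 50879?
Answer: 1/80365 ≈ 1.2443e-5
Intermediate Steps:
1/((19698 + 9788) + A) = 1/((19698 + 9788) + 50879) = 1/(29486 + 50879) = 1/80365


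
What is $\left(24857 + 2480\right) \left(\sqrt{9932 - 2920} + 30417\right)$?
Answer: $831509529 + 54674 \sqrt{1753} \approx 8.338 \cdot 10^{8}$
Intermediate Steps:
$\left(24857 + 2480\right) \left(\sqrt{9932 - 2920} + 30417\right) = 27337 \left(\sqrt{7012} + 30417\right) = 27337 \left(2 \sqrt{1753} + 30417\right) = 27337 \left(30417 + 2 \sqrt{1753}\right) = 831509529 + 54674 \sqrt{1753}$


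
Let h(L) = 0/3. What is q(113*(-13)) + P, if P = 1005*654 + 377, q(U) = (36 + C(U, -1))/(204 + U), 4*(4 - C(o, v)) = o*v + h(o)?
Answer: 302517739/460 ≈ 6.5765e+5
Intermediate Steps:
h(L) = 0 (h(L) = 0*(⅓) = 0)
C(o, v) = 4 - o*v/4 (C(o, v) = 4 - (o*v + 0)/4 = 4 - o*v/4)
q(U) = (40 + U/4)/(204 + U) (q(U) = (36 + (4 - ¼*U*(-1)))/(204 + U) = (36 + (4 + U/4))/(204 + U) = (40 + U/4)/(204 + U))
P = 657647 (P = 657270 + 377 = 657647)
q(113*(-13)) + P = (160 + 113*(-13))/(4*(204 + 113*(-13))) + 657647 = (160 - 1469)/(4*(204 - 1469)) + 657647 = (¼)*(-1309)/(-1265) + 657647 = (¼)*(-1/1265)*(-1309) + 657647 = 119/460 + 657647 = 302517739/460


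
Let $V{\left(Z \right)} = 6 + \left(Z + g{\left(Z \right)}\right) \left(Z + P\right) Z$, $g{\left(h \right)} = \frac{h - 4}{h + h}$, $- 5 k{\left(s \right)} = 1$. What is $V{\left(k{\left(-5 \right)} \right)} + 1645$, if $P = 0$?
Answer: $\frac{412853}{250} \approx 1651.4$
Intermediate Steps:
$k{\left(s \right)} = - \frac{1}{5}$ ($k{\left(s \right)} = \left(- \frac{1}{5}\right) 1 = - \frac{1}{5}$)
$g{\left(h \right)} = \frac{-4 + h}{2 h}$
$V{\left(Z \right)} = 6 + Z^{2} \left(Z + \frac{-4 + Z}{2 Z}\right)$ ($V{\left(Z \right)} = 6 + \left(Z + \frac{-4 + Z}{2 Z}\right) \left(Z + 0\right) Z = 6 + \left(Z + \frac{-4 + Z}{2 Z}\right) Z Z = 6 + Z \left(Z + \frac{-4 + Z}{2 Z}\right) Z = 6 + Z^{2} \left(Z + \frac{-4 + Z}{2 Z}\right)$)
$V{\left(k{\left(-5 \right)} \right)} + 1645 = \left(6 + \left(- \frac{1}{5}\right)^{3} + \frac{1}{2} \left(- \frac{1}{5}\right) \left(-4 - \frac{1}{5}\right)\right) + 1645 = \left(6 - \frac{1}{125} + \frac{1}{2} \left(- \frac{1}{5}\right) \left(- \frac{21}{5}\right)\right) + 1645 = \left(6 - \frac{1}{125} + \frac{21}{50}\right) + 1645 = \frac{1603}{250} + 1645 = \frac{412853}{250}$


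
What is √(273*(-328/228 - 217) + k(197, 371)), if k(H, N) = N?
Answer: 2*I*√5348462/19 ≈ 243.44*I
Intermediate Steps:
√(273*(-328/228 - 217) + k(197, 371)) = √(273*(-328/228 - 217) + 371) = √(273*(-328*1/228 - 217) + 371) = √(273*(-82/57 - 217) + 371) = √(273*(-12451/57) + 371) = √(-1133041/19 + 371) = √(-1125992/19) = 2*I*√5348462/19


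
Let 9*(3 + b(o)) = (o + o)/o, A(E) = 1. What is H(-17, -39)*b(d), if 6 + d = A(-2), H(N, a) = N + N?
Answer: 850/9 ≈ 94.444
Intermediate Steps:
H(N, a) = 2*N
d = -5 (d = -6 + 1 = -5)
b(o) = -25/9 (b(o) = -3 + ((o + o)/o)/9 = -3 + ((2*o)/o)/9 = -3 + (⅑)*2 = -3 + 2/9 = -25/9)
H(-17, -39)*b(d) = (2*(-17))*(-25/9) = -34*(-25/9) = 850/9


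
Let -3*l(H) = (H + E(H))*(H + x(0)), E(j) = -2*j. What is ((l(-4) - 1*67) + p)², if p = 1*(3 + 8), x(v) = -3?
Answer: 19600/9 ≈ 2177.8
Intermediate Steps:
p = 11 (p = 1*11 = 11)
l(H) = H*(-3 + H)/3 (l(H) = -(H - 2*H)*(H - 3)/3 = -(-H)*(-3 + H)/3 = -(-1)*H*(-3 + H)/3 = H*(-3 + H)/3)
((l(-4) - 1*67) + p)² = (((⅓)*(-4)*(-3 - 4) - 1*67) + 11)² = (((⅓)*(-4)*(-7) - 67) + 11)² = ((28/3 - 67) + 11)² = (-173/3 + 11)² = (-140/3)² = 19600/9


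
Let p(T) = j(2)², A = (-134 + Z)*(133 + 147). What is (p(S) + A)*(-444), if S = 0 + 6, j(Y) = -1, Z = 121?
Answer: 1615716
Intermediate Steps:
A = -3640 (A = (-134 + 121)*(133 + 147) = -13*280 = -3640)
S = 6
p(T) = 1 (p(T) = (-1)² = 1)
(p(S) + A)*(-444) = (1 - 3640)*(-444) = -3639*(-444) = 1615716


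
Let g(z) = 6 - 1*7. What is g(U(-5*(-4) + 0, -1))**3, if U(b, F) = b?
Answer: -1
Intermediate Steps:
g(z) = -1 (g(z) = 6 - 7 = -1)
g(U(-5*(-4) + 0, -1))**3 = (-1)**3 = -1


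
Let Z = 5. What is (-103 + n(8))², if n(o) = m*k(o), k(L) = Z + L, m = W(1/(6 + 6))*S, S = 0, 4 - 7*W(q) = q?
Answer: 10609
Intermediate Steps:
W(q) = 4/7 - q/7
m = 0 (m = (4/7 - 1/(7*(6 + 6)))*0 = (4/7 - ⅐/12)*0 = (4/7 - ⅐*1/12)*0 = (4/7 - 1/84)*0 = (47/84)*0 = 0)
k(L) = 5 + L
n(o) = 0 (n(o) = 0*(5 + o) = 0)
(-103 + n(8))² = (-103 + 0)² = (-103)² = 10609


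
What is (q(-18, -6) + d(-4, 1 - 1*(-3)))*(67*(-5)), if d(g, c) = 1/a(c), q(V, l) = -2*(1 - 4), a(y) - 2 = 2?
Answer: -8375/4 ≈ -2093.8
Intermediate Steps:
a(y) = 4 (a(y) = 2 + 2 = 4)
q(V, l) = 6 (q(V, l) = -2*(-3) = 6)
d(g, c) = ¼ (d(g, c) = 1/4 = ¼)
(q(-18, -6) + d(-4, 1 - 1*(-3)))*(67*(-5)) = (6 + ¼)*(67*(-5)) = (25/4)*(-335) = -8375/4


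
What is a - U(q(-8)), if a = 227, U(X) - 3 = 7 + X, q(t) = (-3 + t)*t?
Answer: 129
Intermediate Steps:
q(t) = t*(-3 + t)
U(X) = 10 + X (U(X) = 3 + (7 + X) = 10 + X)
a - U(q(-8)) = 227 - (10 - 8*(-3 - 8)) = 227 - (10 - 8*(-11)) = 227 - (10 + 88) = 227 - 1*98 = 227 - 98 = 129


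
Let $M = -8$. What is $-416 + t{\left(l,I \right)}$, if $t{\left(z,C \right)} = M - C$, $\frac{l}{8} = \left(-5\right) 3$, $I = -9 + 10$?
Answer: $-425$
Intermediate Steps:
$I = 1$
$l = -120$ ($l = 8 \left(\left(-5\right) 3\right) = 8 \left(-15\right) = -120$)
$t{\left(z,C \right)} = -8 - C$
$-416 + t{\left(l,I \right)} = -416 - 9 = -425$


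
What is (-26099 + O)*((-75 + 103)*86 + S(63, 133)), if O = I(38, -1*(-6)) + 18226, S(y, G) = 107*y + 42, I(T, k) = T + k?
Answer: -71956339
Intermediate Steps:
S(y, G) = 42 + 107*y
O = 18270 (O = (38 - 1*(-6)) + 18226 = (38 + 6) + 18226 = 44 + 18226 = 18270)
(-26099 + O)*((-75 + 103)*86 + S(63, 133)) = (-26099 + 18270)*((-75 + 103)*86 + (42 + 107*63)) = -7829*(28*86 + (42 + 6741)) = -7829*(2408 + 6783) = -7829*9191 = -71956339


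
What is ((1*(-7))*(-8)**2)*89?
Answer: -39872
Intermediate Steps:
((1*(-7))*(-8)**2)*89 = -7*64*89 = -448*89 = -39872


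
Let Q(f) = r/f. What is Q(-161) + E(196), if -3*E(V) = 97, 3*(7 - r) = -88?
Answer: -5242/161 ≈ -32.559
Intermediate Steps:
r = 109/3 (r = 7 - ⅓*(-88) = 7 + 88/3 = 109/3 ≈ 36.333)
E(V) = -97/3 (E(V) = -⅓*97 = -97/3)
Q(f) = 109/(3*f)
Q(-161) + E(196) = (109/3)/(-161) - 97/3 = (109/3)*(-1/161) - 97/3 = -109/483 - 97/3 = -5242/161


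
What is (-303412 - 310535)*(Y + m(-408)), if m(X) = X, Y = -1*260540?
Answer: 160208241756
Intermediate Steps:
Y = -260540
(-303412 - 310535)*(Y + m(-408)) = (-303412 - 310535)*(-260540 - 408) = -613947*(-260948) = 160208241756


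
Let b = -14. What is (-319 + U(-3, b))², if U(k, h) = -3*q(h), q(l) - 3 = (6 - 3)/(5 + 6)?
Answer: 13082689/121 ≈ 1.0812e+5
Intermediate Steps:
q(l) = 36/11 (q(l) = 3 + (6 - 3)/(5 + 6) = 3 + 3/11 = 36/11)
U(k, h) = -108/11 (U(k, h) = -3*36/11 = -108/11)
(-319 + U(-3, b))² = (-319 - 108/11)² = (-3617/11)² = 13082689/121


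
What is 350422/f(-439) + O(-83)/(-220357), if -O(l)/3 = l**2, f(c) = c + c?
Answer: -38599897514/96736723 ≈ -399.02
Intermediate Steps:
f(c) = 2*c
O(l) = -3*l**2
350422/f(-439) + O(-83)/(-220357) = 350422/((2*(-439))) - 3*(-83)**2/(-220357) = 350422/(-878) - 3*6889*(-1/220357) = 350422*(-1/878) - 20667*(-1/220357) = -175211/439 + 20667/220357 = -38599897514/96736723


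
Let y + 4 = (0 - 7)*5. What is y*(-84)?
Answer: 3276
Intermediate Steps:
y = -39 (y = -4 + (0 - 7)*5 = -4 - 7*5 = -4 - 35 = -39)
y*(-84) = -39*(-84) = 3276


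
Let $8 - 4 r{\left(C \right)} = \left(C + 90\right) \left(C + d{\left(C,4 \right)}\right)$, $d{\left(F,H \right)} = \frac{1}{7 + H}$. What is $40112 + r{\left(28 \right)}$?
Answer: $\frac{864277}{22} \approx 39285.0$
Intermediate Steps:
$r{\left(C \right)} = 2 - \frac{\left(90 + C\right) \left(\frac{1}{11} + C\right)}{4}$ ($r{\left(C \right)} = 2 - \frac{\left(C + 90\right) \left(C + \frac{1}{7 + 4}\right)}{4} = 2 - \frac{\left(90 + C\right) \left(C + \frac{1}{11}\right)}{4} = 2 - \frac{\left(90 + C\right) \left(\frac{1}{11} + C\right)}{4}$)
$40112 + r{\left(28 \right)} = 40112 - \left(\frac{13875}{22} + 196\right) = 40112 - \frac{18187}{22} = \frac{864277}{22}$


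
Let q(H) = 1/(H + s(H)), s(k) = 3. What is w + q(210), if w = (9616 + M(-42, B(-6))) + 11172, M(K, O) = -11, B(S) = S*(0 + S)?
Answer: 4425502/213 ≈ 20777.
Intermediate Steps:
B(S) = S² (B(S) = S*S = S²)
w = 20777 (w = (9616 - 11) + 11172 = 9605 + 11172 = 20777)
q(H) = 1/(3 + H) (q(H) = 1/(H + 3) = 1/(3 + H))
w + q(210) = 20777 + 1/(3 + 210) = 20777 + 1/213 = 4425502/213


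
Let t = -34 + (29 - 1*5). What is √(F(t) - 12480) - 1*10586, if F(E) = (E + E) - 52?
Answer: -10586 + 2*I*√3138 ≈ -10586.0 + 112.04*I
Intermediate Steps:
t = -10 (t = -34 + (29 - 5) = -34 + 24 = -10)
F(E) = -52 + 2*E (F(E) = 2*E - 52 = -52 + 2*E)
√(F(t) - 12480) - 1*10586 = √((-52 + 2*(-10)) - 12480) - 1*10586 = √((-52 - 20) - 12480) - 10586 = √(-72 - 12480) - 10586 = √(-12552) - 10586 = 2*I*√3138 - 10586 = -10586 + 2*I*√3138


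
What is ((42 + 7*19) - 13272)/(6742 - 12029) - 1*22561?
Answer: -119266910/5287 ≈ -22559.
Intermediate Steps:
((42 + 7*19) - 13272)/(6742 - 12029) - 1*22561 = ((42 + 133) - 13272)/(-5287) - 22561 = (175 - 13272)*(-1/5287) - 22561 = -13097*(-1/5287) - 22561 = 13097/5287 - 22561 = -119266910/5287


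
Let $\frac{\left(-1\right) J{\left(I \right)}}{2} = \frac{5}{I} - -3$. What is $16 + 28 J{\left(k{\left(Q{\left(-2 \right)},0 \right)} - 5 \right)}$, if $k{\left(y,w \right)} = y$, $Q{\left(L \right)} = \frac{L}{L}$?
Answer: $-82$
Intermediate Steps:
$Q{\left(L \right)} = 1$
$J{\left(I \right)} = -6 - \frac{10}{I}$ ($J{\left(I \right)} = - 2 \left(\frac{5}{I} - -3\right) = - 2 \left(\frac{5}{I} + 3\right) = - 2 \left(3 + \frac{5}{I}\right) = -6 - \frac{10}{I}$)
$16 + 28 J{\left(k{\left(Q{\left(-2 \right)},0 \right)} - 5 \right)} = 16 + 28 \left(-6 - \frac{10}{1 - 5}\right) = 16 + 28 \left(-6 - \frac{10}{-4}\right) = 16 + 28 \left(-6 - - \frac{5}{2}\right) = 16 + 28 \left(-6 + \frac{5}{2}\right) = 16 + 28 \left(- \frac{7}{2}\right) = 16 - 98 = -82$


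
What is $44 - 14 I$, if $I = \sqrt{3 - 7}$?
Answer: $44 - 28 i \approx 44.0 - 28.0 i$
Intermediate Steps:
$I = 2 i$ ($I = \sqrt{-4} = 2 i \approx 2.0 i$)
$44 - 14 I = 44 - 14 \cdot 2 i = 44 - 28 i$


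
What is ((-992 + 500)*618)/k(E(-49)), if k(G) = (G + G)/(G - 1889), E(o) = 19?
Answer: 284292360/19 ≈ 1.4963e+7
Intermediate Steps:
k(G) = 2*G/(-1889 + G) (k(G) = (2*G)/(-1889 + G) = 2*G/(-1889 + G))
((-992 + 500)*618)/k(E(-49)) = ((-992 + 500)*618)/((2*19/(-1889 + 19))) = (-492*618)/((2*19/(-1870))) = -304056/(2*19*(-1/1870)) = -304056/(-19/935) = -304056*(-935/19) = 284292360/19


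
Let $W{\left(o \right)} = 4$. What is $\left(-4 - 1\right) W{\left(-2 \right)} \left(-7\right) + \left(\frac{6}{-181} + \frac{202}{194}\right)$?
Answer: $\frac{2475679}{17557} \approx 141.01$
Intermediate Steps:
$\left(-4 - 1\right) W{\left(-2 \right)} \left(-7\right) + \left(\frac{6}{-181} + \frac{202}{194}\right) = \left(-4 - 1\right) 4 \left(-7\right) + \left(\frac{6}{-181} + \frac{202}{194}\right) = \left(-5\right) 4 \left(-7\right) + \left(6 \left(- \frac{1}{181}\right) + 202 \cdot \frac{1}{194}\right) = \left(-20\right) \left(-7\right) + \left(- \frac{6}{181} + \frac{101}{97}\right) = 140 + \frac{17699}{17557} = \frac{2475679}{17557}$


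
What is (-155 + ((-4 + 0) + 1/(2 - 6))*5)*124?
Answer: -21855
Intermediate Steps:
(-155 + ((-4 + 0) + 1/(2 - 6))*5)*124 = (-155 + (-4 + 1/(-4))*5)*124 = (-155 + (-4 - 1/4)*5)*124 = (-155 - 17/4*5)*124 = (-155 - 85/4)*124 = -705/4*124 = -21855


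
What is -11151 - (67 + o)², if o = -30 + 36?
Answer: -16480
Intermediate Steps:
o = 6
-11151 - (67 + o)² = -11151 - (67 + 6)² = -11151 - 1*73² = -11151 - 1*5329 = -11151 - 5329 = -16480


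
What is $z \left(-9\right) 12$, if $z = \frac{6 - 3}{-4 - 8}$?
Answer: $27$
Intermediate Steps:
$z = - \frac{1}{4}$ ($z = \frac{3}{-12} = 3 \left(- \frac{1}{12}\right) = - \frac{1}{4} \approx -0.25$)
$z \left(-9\right) 12 = \left(- \frac{1}{4}\right) \left(-9\right) 12 = \frac{9}{4} \cdot 12 = 27$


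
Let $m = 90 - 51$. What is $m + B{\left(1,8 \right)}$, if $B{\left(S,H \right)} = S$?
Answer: $40$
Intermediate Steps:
$m = 39$ ($m = 90 - 51 = 39$)
$m + B{\left(1,8 \right)} = 39 + 1 = 40$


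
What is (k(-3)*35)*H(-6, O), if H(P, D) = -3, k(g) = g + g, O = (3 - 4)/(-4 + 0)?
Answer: 630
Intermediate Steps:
O = ¼ (O = -1/(-4) = -1*(-¼) = ¼ ≈ 0.25000)
k(g) = 2*g
(k(-3)*35)*H(-6, O) = ((2*(-3))*35)*(-3) = -6*35*(-3) = -210*(-3) = 630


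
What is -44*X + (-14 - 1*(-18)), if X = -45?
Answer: 1984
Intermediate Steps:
-44*X + (-14 - 1*(-18)) = -44*(-45) + (-14 - 1*(-18)) = 1980 + (-14 + 18) = 1980 + 4 = 1984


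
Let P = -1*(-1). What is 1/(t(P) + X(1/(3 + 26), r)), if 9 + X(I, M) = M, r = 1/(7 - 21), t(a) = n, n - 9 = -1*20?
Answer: -14/281 ≈ -0.049822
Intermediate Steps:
P = 1
n = -11 (n = 9 - 1*20 = 9 - 20 = -11)
t(a) = -11
r = -1/14 (r = 1/(-14) = -1/14 ≈ -0.071429)
X(I, M) = -9 + M
1/(t(P) + X(1/(3 + 26), r)) = 1/(-11 + (-9 - 1/14)) = 1/(-11 - 127/14) = 1/(-281/14) = -14/281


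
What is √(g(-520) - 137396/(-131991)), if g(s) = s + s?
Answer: 2*I*√4525088502201/131991 ≈ 32.233*I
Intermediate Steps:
g(s) = 2*s
√(g(-520) - 137396/(-131991)) = √(2*(-520) - 137396/(-131991)) = √(-1040 - 137396*(-1/131991)) = √(-1040 + 137396/131991) = √(-137133244/131991) = 2*I*√4525088502201/131991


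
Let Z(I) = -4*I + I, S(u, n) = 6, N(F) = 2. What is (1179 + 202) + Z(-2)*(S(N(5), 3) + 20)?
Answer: 1537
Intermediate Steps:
Z(I) = -3*I
(1179 + 202) + Z(-2)*(S(N(5), 3) + 20) = (1179 + 202) + (-3*(-2))*(6 + 20) = 1381 + 6*26 = 1381 + 156 = 1537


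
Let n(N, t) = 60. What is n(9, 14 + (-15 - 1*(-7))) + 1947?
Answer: 2007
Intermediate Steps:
n(9, 14 + (-15 - 1*(-7))) + 1947 = 60 + 1947 = 2007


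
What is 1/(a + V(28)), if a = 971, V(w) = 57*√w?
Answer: 971/851869 - 114*√7/851869 ≈ 0.00078578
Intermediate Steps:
1/(a + V(28)) = 1/(971 + 57*√28) = 1/(971 + 57*(2*√7)) = 1/(971 + 114*√7)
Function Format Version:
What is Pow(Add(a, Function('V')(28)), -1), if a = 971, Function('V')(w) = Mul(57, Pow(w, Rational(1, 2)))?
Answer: Add(Rational(971, 851869), Mul(Rational(-114, 851869), Pow(7, Rational(1, 2)))) ≈ 0.00078578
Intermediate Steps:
Pow(Add(a, Function('V')(28)), -1) = Pow(Add(971, Mul(57, Pow(28, Rational(1, 2)))), -1) = Pow(Add(971, Mul(57, Mul(2, Pow(7, Rational(1, 2))))), -1) = Pow(Add(971, Mul(114, Pow(7, Rational(1, 2)))), -1)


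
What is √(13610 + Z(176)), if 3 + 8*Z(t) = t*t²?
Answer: √11121306/4 ≈ 833.72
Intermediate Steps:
Z(t) = -3/8 + t³/8 (Z(t) = -3/8 + (t*t²)/8 = -3/8 + t³/8)
√(13610 + Z(176)) = √(13610 + (-3/8 + (⅛)*176³)) = √(13610 + (-3/8 + (⅛)*5451776)) = √(13610 + (-3/8 + 681472)) = √(13610 + 5451773/8) = √(5560653/8) = √11121306/4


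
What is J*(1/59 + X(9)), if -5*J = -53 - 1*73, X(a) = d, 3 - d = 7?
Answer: -5922/59 ≈ -100.37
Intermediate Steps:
d = -4 (d = 3 - 1*7 = 3 - 7 = -4)
X(a) = -4
J = 126/5 (J = -(-53 - 1*73)/5 = -(-53 - 73)/5 = -1/5*(-126) = 126/5 ≈ 25.200)
J*(1/59 + X(9)) = 126*(1/59 - 4)/5 = (126/5)*(-235/59) = -5922/59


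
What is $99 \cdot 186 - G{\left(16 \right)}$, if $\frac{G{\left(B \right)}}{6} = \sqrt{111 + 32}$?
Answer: $18414 - 6 \sqrt{143} \approx 18342.0$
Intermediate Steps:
$G{\left(B \right)} = 6 \sqrt{143}$ ($G{\left(B \right)} = 6 \sqrt{111 + 32} = 6 \sqrt{143}$)
$99 \cdot 186 - G{\left(16 \right)} = 99 \cdot 186 - 6 \sqrt{143} = 18414 - 6 \sqrt{143}$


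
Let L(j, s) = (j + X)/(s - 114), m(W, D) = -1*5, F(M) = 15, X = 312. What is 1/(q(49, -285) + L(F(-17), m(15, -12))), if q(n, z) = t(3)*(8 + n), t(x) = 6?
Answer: 119/40371 ≈ 0.0029477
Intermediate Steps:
m(W, D) = -5
L(j, s) = (312 + j)/(-114 + s) (L(j, s) = (j + 312)/(s - 114) = (312 + j)/(-114 + s))
q(n, z) = 48 + 6*n (q(n, z) = 6*(8 + n) = 48 + 6*n)
1/(q(49, -285) + L(F(-17), m(15, -12))) = 1/((48 + 6*49) + (312 + 15)/(-114 - 5)) = 1/((48 + 294) + 327/(-119)) = 1/(342 - 1/119*327) = 1/(342 - 327/119) = 1/(40371/119) = 119/40371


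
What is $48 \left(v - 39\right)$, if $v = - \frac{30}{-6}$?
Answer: $-1632$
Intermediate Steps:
$v = 5$ ($v = \left(-30\right) \left(- \frac{1}{6}\right) = 5$)
$48 \left(v - 39\right) = 48 \left(5 - 39\right) = 48 \left(-34\right) = -1632$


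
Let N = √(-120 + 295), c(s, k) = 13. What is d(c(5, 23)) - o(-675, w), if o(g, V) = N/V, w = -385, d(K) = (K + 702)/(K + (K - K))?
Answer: 55 + √7/77 ≈ 55.034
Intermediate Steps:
d(K) = (702 + K)/K (d(K) = (702 + K)/(K + 0) = (702 + K)/K)
N = 5*√7 (N = √175 = 5*√7 ≈ 13.229)
o(g, V) = 5*√7/V (o(g, V) = (5*√7)/V = 5*√7/V)
d(c(5, 23)) - o(-675, w) = (702 + 13)/13 - 5*√7/(-385) = (1/13)*715 - 5*√7*(-1)/385 = 55 - (-1)*√7/77 = 55 + √7/77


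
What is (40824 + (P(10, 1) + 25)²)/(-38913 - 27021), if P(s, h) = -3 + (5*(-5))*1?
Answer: -4537/7326 ≈ -0.61930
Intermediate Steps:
P(s, h) = -28 (P(s, h) = -3 - 25*1 = -3 - 25 = -28)
(40824 + (P(10, 1) + 25)²)/(-38913 - 27021) = (40824 + (-28 + 25)²)/(-38913 - 27021) = (40824 + (-3)²)/(-65934) = (40824 + 9)*(-1/65934) = 40833*(-1/65934) = -4537/7326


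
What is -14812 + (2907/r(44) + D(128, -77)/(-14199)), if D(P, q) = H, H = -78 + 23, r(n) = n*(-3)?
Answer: -9267642283/624756 ≈ -14834.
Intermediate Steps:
r(n) = -3*n
H = -55
D(P, q) = -55
-14812 + (2907/r(44) + D(128, -77)/(-14199)) = -14812 + (2907/((-3*44)) - 55/(-14199)) = -14812 + (2907/(-132) - 55*(-1/14199)) = -14812 + (2907*(-1/132) + 55/14199) = -14812 + (-969/44 + 55/14199) = -14812 - 13756411/624756 = -9267642283/624756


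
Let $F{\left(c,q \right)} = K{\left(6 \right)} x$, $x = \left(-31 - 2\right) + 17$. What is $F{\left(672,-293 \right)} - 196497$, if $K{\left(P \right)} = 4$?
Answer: $-196561$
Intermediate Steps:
$x = -16$ ($x = -33 + 17 = -16$)
$F{\left(c,q \right)} = -64$ ($F{\left(c,q \right)} = 4 \left(-16\right) = -64$)
$F{\left(672,-293 \right)} - 196497 = -64 - 196497 = -196561$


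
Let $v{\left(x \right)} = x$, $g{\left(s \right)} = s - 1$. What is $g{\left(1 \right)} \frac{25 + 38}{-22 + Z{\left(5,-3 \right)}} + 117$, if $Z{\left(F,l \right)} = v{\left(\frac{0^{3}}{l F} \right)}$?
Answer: $117$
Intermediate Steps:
$g{\left(s \right)} = -1 + s$
$Z{\left(F,l \right)} = 0$ ($Z{\left(F,l \right)} = \frac{0^{3}}{l F} = \frac{0}{F l} = 0 \frac{1}{F l} = 0$)
$g{\left(1 \right)} \frac{25 + 38}{-22 + Z{\left(5,-3 \right)}} + 117 = \left(-1 + 1\right) \frac{25 + 38}{-22 + 0} + 117 = 0 \frac{63}{-22} + 117 = 0 \cdot 63 \left(- \frac{1}{22}\right) + 117 = 0 \left(- \frac{63}{22}\right) + 117 = 0 + 117 = 117$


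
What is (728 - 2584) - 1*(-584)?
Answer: -1272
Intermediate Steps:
(728 - 2584) - 1*(-584) = -1856 + 584 = -1272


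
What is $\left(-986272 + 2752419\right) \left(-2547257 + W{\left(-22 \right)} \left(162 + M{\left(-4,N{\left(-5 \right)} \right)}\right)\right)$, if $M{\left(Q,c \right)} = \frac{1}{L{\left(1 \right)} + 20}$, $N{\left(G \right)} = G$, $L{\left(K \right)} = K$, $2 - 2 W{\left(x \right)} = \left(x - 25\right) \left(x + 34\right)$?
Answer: $- \frac{92774550382156}{21} \approx -4.4178 \cdot 10^{12}$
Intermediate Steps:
$W{\left(x \right)} = 1 - \frac{\left(-25 + x\right) \left(34 + x\right)}{2}$ ($W{\left(x \right)} = 1 - \frac{\left(x - 25\right) \left(x + 34\right)}{2} = 1 - \frac{\left(-25 + x\right) \left(34 + x\right)}{2}$)
$M{\left(Q,c \right)} = \frac{1}{21}$ ($M{\left(Q,c \right)} = \frac{1}{1 + 20} = \frac{1}{21}$)
$\left(-986272 + 2752419\right) \left(-2547257 + W{\left(-22 \right)} \left(162 + M{\left(-4,N{\left(-5 \right)} \right)}\right)\right) = \left(-986272 + 2752419\right) \left(-2547257 + \left(426 - -99 - \frac{\left(-22\right)^{2}}{2}\right) \left(162 + \frac{1}{21}\right)\right) = 1766147 \left(-2547257 + \left(426 + 99 - 242\right) \frac{3403}{21}\right) = 1766147 \left(-2547257 + 283 \cdot \frac{3403}{21}\right) = 1766147 \left(-2547257 + \frac{963049}{21}\right) = 1766147 \left(- \frac{52529348}{21}\right) = - \frac{92774550382156}{21}$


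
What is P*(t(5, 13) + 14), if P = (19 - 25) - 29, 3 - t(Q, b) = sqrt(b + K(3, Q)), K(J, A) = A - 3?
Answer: -595 + 35*sqrt(15) ≈ -459.45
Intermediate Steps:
K(J, A) = -3 + A
t(Q, b) = 3 - sqrt(-3 + Q + b) (t(Q, b) = 3 - sqrt(b + (-3 + Q)) = 3 - sqrt(-3 + Q + b))
P = -35 (P = -6 - 29 = -35)
P*(t(5, 13) + 14) = -35*((3 - sqrt(-3 + 5 + 13)) + 14) = -35*((3 - sqrt(15)) + 14) = -35*(17 - sqrt(15)) = -595 + 35*sqrt(15)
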